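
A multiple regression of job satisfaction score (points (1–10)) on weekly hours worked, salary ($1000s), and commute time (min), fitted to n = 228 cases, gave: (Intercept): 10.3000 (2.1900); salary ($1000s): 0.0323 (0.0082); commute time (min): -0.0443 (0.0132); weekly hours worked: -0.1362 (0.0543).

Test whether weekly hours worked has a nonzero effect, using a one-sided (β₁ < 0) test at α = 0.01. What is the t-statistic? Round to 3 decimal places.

t = -2.508

Read off: b = -0.1362, SE = 0.0543 for weekly hours worked.
H₀: β₁ = 0 vs H₁: β₁ < 0.
t = -0.1362 / 0.0543 = -2.508.
df = n − k − 1 = 228 − 3 − 1 = 224.
One-sided p ≈ 0.0064, which is < 0.01, so reject H₀.
There is evidence that the true slope on weekly hours worked is negative, holding the other predictors fixed.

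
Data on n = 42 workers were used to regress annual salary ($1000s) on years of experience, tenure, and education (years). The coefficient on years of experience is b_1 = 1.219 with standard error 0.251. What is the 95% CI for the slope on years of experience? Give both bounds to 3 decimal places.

df = n − k − 1 = 42 − 3 − 1 = 38.
t* = t_{0.025, 38} = 2.024394.
Margin = t* × SE = 2.024394 × 0.251 = 0.50812.
CI: 1.219 ± 0.50812 → (0.711, 1.727).
With 95% confidence, each one-unit increase in years of experience is associated with a change of between 0.711 and 1.727 $1000s in annual salary, holding the other predictors fixed.

(0.711, 1.727)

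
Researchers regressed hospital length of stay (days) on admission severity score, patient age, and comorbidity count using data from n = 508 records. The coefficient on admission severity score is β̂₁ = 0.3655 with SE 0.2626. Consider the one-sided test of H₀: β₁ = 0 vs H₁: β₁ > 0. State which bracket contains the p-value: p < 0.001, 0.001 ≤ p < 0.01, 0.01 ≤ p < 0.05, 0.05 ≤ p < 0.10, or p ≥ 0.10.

t = 0.3655 / 0.2626 = 1.392.
df = n − k − 1 = 508 − 3 − 1 = 504.
One-sided p = P(T_{504} > t) ≈ 0.0823.
So 0.05 ≤ p < 0.10.

0.05 ≤ p < 0.10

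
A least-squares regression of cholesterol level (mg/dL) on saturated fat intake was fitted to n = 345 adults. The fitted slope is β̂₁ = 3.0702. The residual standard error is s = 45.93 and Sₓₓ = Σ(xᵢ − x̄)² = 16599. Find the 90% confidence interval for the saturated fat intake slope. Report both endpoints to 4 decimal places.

SE(β̂₁) = s/√Sₓₓ = 45.93/√16599 = 0.356497.
df = n − 2 = 343.
t* = t_{0.05, 343} = 1.649308.
Margin = t* × SE = 1.649308 × 0.356497 = 0.587973.
CI: 3.0702 ± 0.587973 → (2.4822, 3.6582).
With 90% confidence, each one-unit increase in saturated fat intake is associated with a change of between 2.4822 and 3.6582 mg/dL in cholesterol level.

(2.4822, 3.6582)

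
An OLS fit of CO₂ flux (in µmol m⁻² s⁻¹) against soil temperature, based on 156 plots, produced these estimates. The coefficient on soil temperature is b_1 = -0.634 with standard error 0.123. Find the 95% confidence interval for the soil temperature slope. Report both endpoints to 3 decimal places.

(-0.877, -0.391)

df = n − 2 = 156 − 2 = 154.
t* = t_{0.025, 154} = 1.975488.
Margin = t* × SE = 1.975488 × 0.123 = 0.24299.
CI: -0.634 ± 0.24299 → (-0.877, -0.391).
With 95% confidence, each one-unit increase in soil temperature is associated with a change of between -0.877 and -0.391 µmol m⁻² s⁻¹ in CO₂ flux.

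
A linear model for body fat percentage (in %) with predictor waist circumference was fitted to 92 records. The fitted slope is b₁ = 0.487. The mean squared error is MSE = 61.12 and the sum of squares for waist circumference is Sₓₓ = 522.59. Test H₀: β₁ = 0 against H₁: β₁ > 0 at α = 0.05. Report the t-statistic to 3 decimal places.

t = 1.424

SE(b₁) = √(MSE/Sₓₓ) = √(61.12/522.59) = 0.341988.
t = 0.487 / 0.341988 = 1.424.
df = n − 2 = 90.
One-sided p ≈ 0.0789, which is ≥ 0.05, so fail to reject H₀.
The data do not give significant evidence that the true slope on waist circumference is positive.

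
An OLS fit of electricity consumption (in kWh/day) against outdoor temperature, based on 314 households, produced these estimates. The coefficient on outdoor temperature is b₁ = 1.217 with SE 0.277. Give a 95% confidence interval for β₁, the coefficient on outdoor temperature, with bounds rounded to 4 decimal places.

(0.6720, 1.7620)

df = n − 2 = 314 − 2 = 312.
t* = t_{0.025, 312} = 1.967596.
Margin = t* × SE = 1.967596 × 0.277 = 0.545024.
CI: 1.217 ± 0.545024 → (0.6720, 1.7620).
With 95% confidence, each one-unit increase in outdoor temperature is associated with a change of between 0.6720 and 1.7620 kWh/day in electricity consumption.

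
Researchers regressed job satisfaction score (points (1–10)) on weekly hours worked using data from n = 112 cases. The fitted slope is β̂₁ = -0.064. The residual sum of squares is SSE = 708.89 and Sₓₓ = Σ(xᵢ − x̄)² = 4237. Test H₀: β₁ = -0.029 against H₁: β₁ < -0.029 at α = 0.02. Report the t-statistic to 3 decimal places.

MSE = SSE/(n − 2) = 708.89/110 = 6.44445.
SE(β̂₁) = √(MSE/Sₓₓ) = √(6.44445/4237) = 0.0389999.
t = (-0.064 − (-0.029)) / 0.0389999 = -0.897.
df = n − 2 = 110.
One-sided p ≈ 0.1857, which is ≥ 0.02, so fail to reject H₀.
The data do not give significant evidence that the true slope on weekly hours worked is below -0.029 points (1–10) per unit.

t = -0.897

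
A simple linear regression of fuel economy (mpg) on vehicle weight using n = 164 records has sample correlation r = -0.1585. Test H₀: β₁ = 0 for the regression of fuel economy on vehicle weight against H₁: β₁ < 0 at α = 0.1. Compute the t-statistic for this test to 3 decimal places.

t = -2.043

t = r·√(n − 2)/√(1 − r²) = -0.1585·√162/√0.974878 = -2.043.
df = n − 2 = 162.
One-sided p ≈ 0.0213, which is < 0.1, so reject H₀.
There is evidence of a linear association between vehicle weight and fuel economy.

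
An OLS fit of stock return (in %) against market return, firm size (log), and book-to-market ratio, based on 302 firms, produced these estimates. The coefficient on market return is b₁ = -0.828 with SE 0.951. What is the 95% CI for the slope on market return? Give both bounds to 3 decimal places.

(-2.700, 1.044)

df = n − k − 1 = 302 − 3 − 1 = 298.
t* = t_{0.025, 298} = 1.967957.
Margin = t* × SE = 1.967957 × 0.951 = 1.87153.
CI: -0.828 ± 1.87153 → (-2.700, 1.044).
With 95% confidence, each one-unit increase in market return is associated with a change of between -2.700 and 1.044 % in stock return, holding the other predictors fixed.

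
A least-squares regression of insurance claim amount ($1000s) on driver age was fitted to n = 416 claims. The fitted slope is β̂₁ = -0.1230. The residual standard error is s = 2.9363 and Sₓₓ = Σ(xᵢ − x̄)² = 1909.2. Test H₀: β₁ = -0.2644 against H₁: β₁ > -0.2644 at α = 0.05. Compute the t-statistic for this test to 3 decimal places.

t = 2.104

SE(β̂₁) = s/√Sₓₓ = 2.9363/√1909.2 = 0.0672008.
t = (-0.1230 − (-0.2644)) / 0.0672008 = 2.104.
df = n − 2 = 414.
One-sided p ≈ 0.0180, which is < 0.05, so reject H₀.
There is evidence that the true slope on driver age exceeds -0.2644 $1000s per unit.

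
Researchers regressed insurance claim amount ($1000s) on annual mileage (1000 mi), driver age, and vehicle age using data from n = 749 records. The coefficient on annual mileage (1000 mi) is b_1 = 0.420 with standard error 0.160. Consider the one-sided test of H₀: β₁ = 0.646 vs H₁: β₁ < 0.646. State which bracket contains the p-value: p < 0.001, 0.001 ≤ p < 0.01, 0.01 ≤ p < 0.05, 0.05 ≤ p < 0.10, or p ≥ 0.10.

t = (0.420 − 0.646) / 0.160 = -1.413.
df = n − k − 1 = 749 − 3 − 1 = 745.
One-sided p = P(T_{745} < t) ≈ 0.0791.
So 0.05 ≤ p < 0.10.

0.05 ≤ p < 0.10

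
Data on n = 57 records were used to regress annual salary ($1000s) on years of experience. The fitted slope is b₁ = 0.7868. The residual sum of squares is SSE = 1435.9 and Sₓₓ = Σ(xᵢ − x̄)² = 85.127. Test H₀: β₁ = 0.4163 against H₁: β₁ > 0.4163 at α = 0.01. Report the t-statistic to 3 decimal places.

t = 0.669

MSE = SSE/(n − 2) = 1435.9/55 = 26.1073.
SE(b₁) = √(MSE/Sₓₓ) = √(26.1073/85.127) = 0.553793.
t = (0.7868 − 0.4163) / 0.553793 = 0.669.
df = n − 2 = 55.
One-sided p ≈ 0.2531, which is ≥ 0.01, so fail to reject H₀.
The data do not give significant evidence that the true slope on years of experience exceeds 0.4163 $1000s per unit.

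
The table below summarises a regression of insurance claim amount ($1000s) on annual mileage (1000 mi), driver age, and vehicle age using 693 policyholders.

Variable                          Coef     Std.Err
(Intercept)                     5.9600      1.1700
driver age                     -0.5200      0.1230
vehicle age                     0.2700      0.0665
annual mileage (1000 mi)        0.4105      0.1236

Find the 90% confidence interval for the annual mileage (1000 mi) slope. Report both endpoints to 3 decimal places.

Read off: b = 0.4105, SE = 0.1236 for annual mileage (1000 mi).
df = n − k − 1 = 693 − 3 − 1 = 689.
t* = t_{0.05, 689} = 1.647068.
Margin = t* × SE = 1.647068 × 0.1236 = 0.20358.
CI: 0.4105 ± 0.20358 → (0.207, 0.614).

(0.207, 0.614)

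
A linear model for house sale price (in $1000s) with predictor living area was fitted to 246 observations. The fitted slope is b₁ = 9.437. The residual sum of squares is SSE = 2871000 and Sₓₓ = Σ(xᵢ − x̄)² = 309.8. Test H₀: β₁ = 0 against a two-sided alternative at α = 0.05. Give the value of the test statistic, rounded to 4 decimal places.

MSE = SSE/(n − 2) = 2871000/244 = 11766.4.
SE(b₁) = √(MSE/Sₓₓ) = √(11766.4/309.8) = 6.16284.
t = 9.437 / 6.16284 = 1.5313.
df = n − 2 = 244.
Two-sided p ≈ 0.1270, which is ≥ 0.05, so fail to reject H₀.
The data do not give significant evidence of an association between living area and house sale price.

t = 1.5313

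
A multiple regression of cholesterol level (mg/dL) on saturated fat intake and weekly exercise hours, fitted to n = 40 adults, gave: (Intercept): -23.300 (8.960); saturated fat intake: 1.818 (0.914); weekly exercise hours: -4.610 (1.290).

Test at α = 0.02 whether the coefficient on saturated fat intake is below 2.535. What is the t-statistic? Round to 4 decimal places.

t = -0.7845

Read off: b = 1.818, SE = 0.914 for saturated fat intake.
H₀: β₁ = 2.535 vs H₁: β₁ < 2.535.
t = (1.818 − 2.535) / 0.914 = -0.7845.
df = n − k − 1 = 40 − 2 − 1 = 37.
One-sided p ≈ 0.2189, which is ≥ 0.02, so fail to reject H₀.
The data do not give significant evidence that the true slope on saturated fat intake is below 2.535 mg/dL per unit, holding the other predictors fixed.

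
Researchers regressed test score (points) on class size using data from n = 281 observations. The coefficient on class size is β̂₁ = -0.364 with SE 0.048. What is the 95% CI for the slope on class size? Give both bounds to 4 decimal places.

(-0.4585, -0.2695)

df = n − 2 = 281 − 2 = 279.
t* = t_{0.025, 279} = 1.968503.
Margin = t* × SE = 1.968503 × 0.048 = 0.094488.
CI: -0.364 ± 0.094488 → (-0.4585, -0.2695).
With 95% confidence, each one-unit increase in class size is associated with a change of between -0.4585 and -0.2695 points in test score.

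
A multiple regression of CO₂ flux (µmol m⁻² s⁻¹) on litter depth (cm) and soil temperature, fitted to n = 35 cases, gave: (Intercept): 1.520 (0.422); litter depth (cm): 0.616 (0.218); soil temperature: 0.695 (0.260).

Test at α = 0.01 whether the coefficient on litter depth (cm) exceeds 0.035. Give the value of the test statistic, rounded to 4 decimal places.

t = 2.6651

Read off: b = 0.616, SE = 0.218 for litter depth (cm).
H₀: β₁ = 0.035 vs H₁: β₁ > 0.035.
t = (0.616 − 0.035) / 0.218 = 2.6651.
df = n − k − 1 = 35 − 2 − 1 = 32.
One-sided p ≈ 0.0060, which is < 0.01, so reject H₀.
There is evidence that the true slope on litter depth (cm) exceeds 0.035 µmol m⁻² s⁻¹ per unit, holding the other predictors fixed.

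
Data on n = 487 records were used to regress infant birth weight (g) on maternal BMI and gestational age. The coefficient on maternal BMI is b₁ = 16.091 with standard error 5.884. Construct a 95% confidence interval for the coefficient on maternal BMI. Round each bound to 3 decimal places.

(4.530, 27.652)

df = n − k − 1 = 487 − 2 − 1 = 484.
t* = t_{0.025, 484} = 1.964877.
Margin = t* × SE = 1.964877 × 5.884 = 11.56134.
CI: 16.091 ± 11.56134 → (4.530, 27.652).
With 95% confidence, each one-unit increase in maternal BMI is associated with a change of between 4.530 and 27.652 g in infant birth weight, holding the other predictors fixed.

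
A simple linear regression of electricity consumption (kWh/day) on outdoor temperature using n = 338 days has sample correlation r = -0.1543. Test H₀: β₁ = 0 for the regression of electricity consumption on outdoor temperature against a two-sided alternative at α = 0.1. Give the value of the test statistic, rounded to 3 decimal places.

t = r·√(n − 2)/√(1 − r²) = -0.1543·√336/√0.976192 = -2.863.
df = n − 2 = 336.
Two-sided p ≈ 0.0045, which is < 0.1, so reject H₀.
There is evidence of a linear association between outdoor temperature and electricity consumption.

t = -2.863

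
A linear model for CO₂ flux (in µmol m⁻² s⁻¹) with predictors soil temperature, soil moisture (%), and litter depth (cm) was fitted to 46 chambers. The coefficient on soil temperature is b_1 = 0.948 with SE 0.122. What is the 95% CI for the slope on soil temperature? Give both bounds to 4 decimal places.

df = n − k − 1 = 46 − 3 − 1 = 42.
t* = t_{0.025, 42} = 2.018082.
Margin = t* × SE = 2.018082 × 0.122 = 0.246206.
CI: 0.948 ± 0.246206 → (0.7018, 1.1942).
With 95% confidence, each one-unit increase in soil temperature is associated with a change of between 0.7018 and 1.1942 µmol m⁻² s⁻¹ in CO₂ flux, holding the other predictors fixed.

(0.7018, 1.1942)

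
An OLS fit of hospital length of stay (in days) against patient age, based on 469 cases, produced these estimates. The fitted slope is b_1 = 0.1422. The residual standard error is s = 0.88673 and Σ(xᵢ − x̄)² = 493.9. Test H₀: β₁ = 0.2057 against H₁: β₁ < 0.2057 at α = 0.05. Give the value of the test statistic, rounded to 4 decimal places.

SE(b_1) = s/√Sₓₓ = 0.88673/√493.9 = 0.0398999.
t = (0.1422 − 0.2057) / 0.0398999 = -1.5915.
df = n − 2 = 467.
One-sided p ≈ 0.0561, which is ≥ 0.05, so fail to reject H₀.
The data do not give significant evidence that the true slope on patient age is below 0.2057 days per unit.

t = -1.5915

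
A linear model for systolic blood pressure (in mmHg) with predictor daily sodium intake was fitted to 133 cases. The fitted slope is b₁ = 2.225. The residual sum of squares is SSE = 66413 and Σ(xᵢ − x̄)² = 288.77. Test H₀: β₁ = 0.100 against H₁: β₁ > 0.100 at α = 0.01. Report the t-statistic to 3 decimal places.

t = 1.604

MSE = SSE/(n − 2) = 66413/131 = 506.969.
SE(b₁) = √(MSE/Sₓₓ) = √(506.969/288.77) = 1.325.
t = (2.225 − 0.100) / 1.325 = 1.604.
df = n − 2 = 131.
One-sided p ≈ 0.0556, which is ≥ 0.01, so fail to reject H₀.
The data do not give significant evidence that the true slope on daily sodium intake exceeds 0.100 mmHg per unit.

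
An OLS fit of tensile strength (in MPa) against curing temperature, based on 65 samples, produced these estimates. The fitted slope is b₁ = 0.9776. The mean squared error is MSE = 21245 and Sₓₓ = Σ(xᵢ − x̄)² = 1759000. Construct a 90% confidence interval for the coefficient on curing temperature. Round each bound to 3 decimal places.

SE(b₁) = √(MSE/Sₓₓ) = √(21245/1759000) = 0.109899.
df = n − 2 = 63.
t* = t_{0.05, 63} = 1.669402.
Margin = t* × SE = 1.669402 × 0.109899 = 0.18347.
CI: 0.9776 ± 0.18347 → (0.794, 1.161).
With 90% confidence, each one-unit increase in curing temperature is associated with a change of between 0.794 and 1.161 MPa in tensile strength.

(0.794, 1.161)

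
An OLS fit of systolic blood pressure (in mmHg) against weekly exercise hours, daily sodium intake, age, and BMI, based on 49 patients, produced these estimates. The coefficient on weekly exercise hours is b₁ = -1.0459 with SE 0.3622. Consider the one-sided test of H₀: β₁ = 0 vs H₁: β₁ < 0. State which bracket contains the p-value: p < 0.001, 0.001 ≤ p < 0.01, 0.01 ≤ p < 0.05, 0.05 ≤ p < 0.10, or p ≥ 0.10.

0.001 ≤ p < 0.01

t = -1.0459 / 0.3622 = -2.888.
df = n − k − 1 = 49 − 4 − 1 = 44.
One-sided p = P(T_{44} < t) ≈ 0.0030.
So 0.001 ≤ p < 0.01.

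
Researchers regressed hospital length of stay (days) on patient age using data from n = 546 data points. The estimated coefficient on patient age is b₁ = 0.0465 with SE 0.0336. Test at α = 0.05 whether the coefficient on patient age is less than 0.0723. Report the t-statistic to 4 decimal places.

t = -0.7679

H₀: β₁ = 0.0723 vs H₁: β₁ < 0.0723.
t = (b₁ − β₁⁰)/SE = (0.0465 − 0.0723) / 0.0336 = -0.7679.
df = n − 2 = 546 − 2 = 544.
One-sided p ≈ 0.2215, which is ≥ 0.05, so fail to reject H₀.
The data do not give significant evidence that the true slope on patient age is below 0.0723 days per unit.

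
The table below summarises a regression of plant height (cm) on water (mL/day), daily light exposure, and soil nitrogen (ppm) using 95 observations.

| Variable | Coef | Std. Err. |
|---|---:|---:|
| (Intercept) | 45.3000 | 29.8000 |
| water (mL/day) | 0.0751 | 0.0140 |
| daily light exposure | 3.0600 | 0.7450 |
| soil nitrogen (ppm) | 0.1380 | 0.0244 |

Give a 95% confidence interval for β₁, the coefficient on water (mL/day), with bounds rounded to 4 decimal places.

(0.0473, 0.1029)

Read off: b = 0.0751, SE = 0.0140 for water (mL/day).
df = n − k − 1 = 95 − 3 − 1 = 91.
t* = t_{0.025, 91} = 1.986377.
Margin = t* × SE = 1.986377 × 0.0140 = 0.027809.
CI: 0.0751 ± 0.027809 → (0.0473, 0.1029).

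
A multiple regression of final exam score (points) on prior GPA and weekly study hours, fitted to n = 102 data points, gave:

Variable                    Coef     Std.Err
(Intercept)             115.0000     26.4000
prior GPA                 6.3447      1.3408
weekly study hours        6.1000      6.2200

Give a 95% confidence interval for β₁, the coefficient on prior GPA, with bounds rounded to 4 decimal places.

(3.6843, 9.0051)

Read off: b = 6.3447, SE = 1.3408 for prior GPA.
df = n − k − 1 = 102 − 2 − 1 = 99.
t* = t_{0.025, 99} = 1.984217.
Margin = t* × SE = 1.984217 × 1.3408 = 2.660438.
CI: 6.3447 ± 2.660438 → (3.6843, 9.0051).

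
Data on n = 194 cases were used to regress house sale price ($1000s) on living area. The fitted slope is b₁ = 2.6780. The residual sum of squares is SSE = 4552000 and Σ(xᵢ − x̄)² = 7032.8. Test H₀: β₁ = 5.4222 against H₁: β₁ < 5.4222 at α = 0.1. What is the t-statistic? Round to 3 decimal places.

MSE = SSE/(n − 2) = 4552000/192 = 23708.3.
SE(b₁) = √(MSE/Sₓₓ) = √(23708.3/7032.8) = 1.83606.
t = (2.6780 − 5.4222) / 1.83606 = -1.495.
df = n − 2 = 192.
One-sided p ≈ 0.0683, which is < 0.1, so reject H₀.
There is evidence that the true slope on living area is below 5.4222 $1000s per unit.

t = -1.495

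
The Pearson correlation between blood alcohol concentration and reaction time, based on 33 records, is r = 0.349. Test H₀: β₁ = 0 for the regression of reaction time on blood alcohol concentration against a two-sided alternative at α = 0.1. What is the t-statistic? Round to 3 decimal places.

t = 2.074

t = r·√(n − 2)/√(1 − r²) = 0.349·√31/√0.878199 = 2.074.
df = n − 2 = 31.
Two-sided p ≈ 0.0465, which is < 0.1, so reject H₀.
There is evidence of a linear association between blood alcohol concentration and reaction time.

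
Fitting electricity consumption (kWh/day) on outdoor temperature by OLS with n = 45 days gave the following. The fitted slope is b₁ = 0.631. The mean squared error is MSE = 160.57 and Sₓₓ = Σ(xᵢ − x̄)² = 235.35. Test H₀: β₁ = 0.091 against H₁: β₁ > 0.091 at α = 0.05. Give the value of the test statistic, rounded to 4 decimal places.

SE(b₁) = √(MSE/Sₓₓ) = √(160.57/235.35) = 0.825991.
t = (0.631 − 0.091) / 0.825991 = 0.6538.
df = n − 2 = 43.
One-sided p ≈ 0.2584, which is ≥ 0.05, so fail to reject H₀.
The data do not give significant evidence that the true slope on outdoor temperature exceeds 0.091 kWh/day per unit.

t = 0.6538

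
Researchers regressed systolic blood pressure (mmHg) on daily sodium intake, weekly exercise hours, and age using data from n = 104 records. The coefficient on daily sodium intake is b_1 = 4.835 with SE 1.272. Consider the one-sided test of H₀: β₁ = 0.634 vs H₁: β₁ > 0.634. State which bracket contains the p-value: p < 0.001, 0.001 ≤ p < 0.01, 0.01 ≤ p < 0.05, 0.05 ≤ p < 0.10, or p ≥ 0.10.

t = (4.835 − 0.634) / 1.272 = 3.303.
df = n − k − 1 = 104 − 3 − 1 = 100.
One-sided p = P(T_{100} > t) ≈ 0.0007.
So p < 0.001.

p < 0.001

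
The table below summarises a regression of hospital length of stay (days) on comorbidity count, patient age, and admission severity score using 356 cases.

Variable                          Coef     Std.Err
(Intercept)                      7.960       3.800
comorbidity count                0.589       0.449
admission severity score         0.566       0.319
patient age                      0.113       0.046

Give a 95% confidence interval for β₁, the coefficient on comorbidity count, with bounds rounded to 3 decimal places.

Read off: b = 0.589, SE = 0.449 for comorbidity count.
df = n − k − 1 = 356 − 3 − 1 = 352.
t* = t_{0.025, 352} = 1.966726.
Margin = t* × SE = 1.966726 × 0.449 = 0.88306.
CI: 0.589 ± 0.88306 → (-0.294, 1.472).

(-0.294, 1.472)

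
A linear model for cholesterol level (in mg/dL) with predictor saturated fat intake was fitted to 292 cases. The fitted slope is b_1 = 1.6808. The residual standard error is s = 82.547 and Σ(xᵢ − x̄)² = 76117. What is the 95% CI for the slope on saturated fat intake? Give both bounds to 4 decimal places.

SE(b_1) = s/√Sₓₓ = 82.547/√76117 = 0.299199.
df = n − 2 = 290.
t* = t_{0.025, 290} = 1.968178.
Margin = t* × SE = 1.968178 × 0.299199 = 0.588877.
CI: 1.6808 ± 0.588877 → (1.0919, 2.2697).
With 95% confidence, each one-unit increase in saturated fat intake is associated with a change of between 1.0919 and 2.2697 mg/dL in cholesterol level.

(1.0919, 2.2697)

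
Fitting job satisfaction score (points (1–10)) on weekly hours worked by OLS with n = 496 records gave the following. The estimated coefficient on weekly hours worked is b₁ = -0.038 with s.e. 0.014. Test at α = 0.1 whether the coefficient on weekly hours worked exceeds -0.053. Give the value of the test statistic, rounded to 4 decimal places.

H₀: β₁ = -0.053 vs H₁: β₁ > -0.053.
t = (b₁ − β₁⁰)/SE = (-0.038 − (-0.053)) / 0.014 = 1.0714.
df = n − 2 = 496 − 2 = 494.
One-sided p ≈ 0.1422, which is ≥ 0.1, so fail to reject H₀.
The data do not give significant evidence that the true slope on weekly hours worked exceeds -0.053 points (1–10) per unit.

t = 1.0714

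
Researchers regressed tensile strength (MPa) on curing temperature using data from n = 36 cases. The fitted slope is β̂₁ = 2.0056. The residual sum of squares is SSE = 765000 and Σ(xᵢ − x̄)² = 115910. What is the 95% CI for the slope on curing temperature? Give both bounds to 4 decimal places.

MSE = SSE/(n − 2) = 765000/34 = 22500.
SE(β̂₁) = √(MSE/Sₓₓ) = √(22500/115910) = 0.440586.
df = n − 2 = 34.
t* = t_{0.025, 34} = 2.032245.
Margin = t* × SE = 2.032245 × 0.440586 = 0.895379.
CI: 2.0056 ± 0.895379 → (1.1102, 2.9010).
With 95% confidence, each one-unit increase in curing temperature is associated with a change of between 1.1102 and 2.9010 MPa in tensile strength.

(1.1102, 2.9010)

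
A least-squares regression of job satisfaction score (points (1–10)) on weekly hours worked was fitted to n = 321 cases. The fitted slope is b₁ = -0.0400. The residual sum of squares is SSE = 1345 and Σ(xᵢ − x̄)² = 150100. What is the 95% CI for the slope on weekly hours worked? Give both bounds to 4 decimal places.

(-0.0504, -0.0296)

MSE = SSE/(n − 2) = 1345/319 = 4.2163.
SE(b₁) = √(MSE/Sₓₓ) = √(4.2163/150100) = 0.00529999.
df = n − 2 = 319.
t* = t_{0.025, 319} = 1.967428.
Margin = t* × SE = 1.967428 × 0.00529999 = 0.010427.
CI: -0.0400 ± 0.010427 → (-0.0504, -0.0296).
With 95% confidence, each one-unit increase in weekly hours worked is associated with a change of between -0.0504 and -0.0296 points (1–10) in job satisfaction score.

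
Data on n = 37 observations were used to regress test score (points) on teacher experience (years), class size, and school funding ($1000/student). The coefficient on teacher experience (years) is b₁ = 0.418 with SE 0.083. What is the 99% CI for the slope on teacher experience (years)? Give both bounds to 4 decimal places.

(0.1911, 0.6449)

df = n − k − 1 = 37 − 3 − 1 = 33.
t* = t_{0.005, 33} = 2.733277.
Margin = t* × SE = 2.733277 × 0.083 = 0.226862.
CI: 0.418 ± 0.226862 → (0.1911, 0.6449).
With 99% confidence, each one-unit increase in teacher experience (years) is associated with a change of between 0.1911 and 0.6449 points in test score, holding the other predictors fixed.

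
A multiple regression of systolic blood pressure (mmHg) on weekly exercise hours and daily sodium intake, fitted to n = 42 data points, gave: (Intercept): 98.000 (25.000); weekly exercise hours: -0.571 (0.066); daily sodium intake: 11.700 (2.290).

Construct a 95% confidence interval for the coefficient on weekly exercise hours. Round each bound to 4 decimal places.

Read off: b = -0.571, SE = 0.066 for weekly exercise hours.
df = n − k − 1 = 42 − 2 − 1 = 39.
t* = t_{0.025, 39} = 2.022691.
Margin = t* × SE = 2.022691 × 0.066 = 0.133498.
CI: -0.571 ± 0.133498 → (-0.7045, -0.4375).

(-0.7045, -0.4375)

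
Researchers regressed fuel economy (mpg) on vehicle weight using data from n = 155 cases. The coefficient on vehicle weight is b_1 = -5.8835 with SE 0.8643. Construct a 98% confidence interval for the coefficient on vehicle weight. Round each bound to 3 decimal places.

(-7.915, -3.852)

df = n − 2 = 155 − 2 = 153.
t* = t_{0.01, 153} = 2.350967.
Margin = t* × SE = 2.350967 × 0.8643 = 2.03194.
CI: -5.8835 ± 2.03194 → (-7.915, -3.852).
With 98% confidence, each one-unit increase in vehicle weight is associated with a change of between -7.915 and -3.852 mpg in fuel economy.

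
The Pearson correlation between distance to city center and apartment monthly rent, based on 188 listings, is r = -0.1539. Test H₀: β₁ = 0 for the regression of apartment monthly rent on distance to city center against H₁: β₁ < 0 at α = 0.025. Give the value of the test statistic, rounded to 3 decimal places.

t = r·√(n − 2)/√(1 − r²) = -0.1539·√186/√0.976315 = -2.124.
df = n − 2 = 186.
One-sided p ≈ 0.0175, which is < 0.025, so reject H₀.
There is evidence of a linear association between distance to city center and apartment monthly rent.

t = -2.124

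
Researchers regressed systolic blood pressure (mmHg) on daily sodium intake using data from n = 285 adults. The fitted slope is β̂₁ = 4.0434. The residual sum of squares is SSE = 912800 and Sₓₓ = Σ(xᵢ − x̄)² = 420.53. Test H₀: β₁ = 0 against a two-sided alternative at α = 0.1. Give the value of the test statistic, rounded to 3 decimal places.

MSE = SSE/(n − 2) = 912800/283 = 3225.44.
SE(β̂₁) = √(MSE/Sₓₓ) = √(3225.44/420.53) = 2.76947.
t = 4.0434 / 2.76947 = 1.460.
df = n − 2 = 283.
Two-sided p ≈ 0.1454, which is ≥ 0.1, so fail to reject H₀.
The data do not give significant evidence of an association between daily sodium intake and systolic blood pressure.

t = 1.460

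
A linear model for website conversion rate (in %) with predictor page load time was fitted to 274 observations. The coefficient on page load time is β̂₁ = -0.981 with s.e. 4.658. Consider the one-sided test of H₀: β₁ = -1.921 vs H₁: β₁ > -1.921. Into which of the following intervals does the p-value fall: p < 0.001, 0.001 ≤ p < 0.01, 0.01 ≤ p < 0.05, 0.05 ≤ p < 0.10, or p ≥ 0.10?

t = (-0.981 − (-1.921)) / 4.658 = 0.202.
df = n − 2 = 274 − 2 = 272.
One-sided p = P(T_{272} > t) ≈ 0.4201.
So p ≥ 0.10.

p ≥ 0.10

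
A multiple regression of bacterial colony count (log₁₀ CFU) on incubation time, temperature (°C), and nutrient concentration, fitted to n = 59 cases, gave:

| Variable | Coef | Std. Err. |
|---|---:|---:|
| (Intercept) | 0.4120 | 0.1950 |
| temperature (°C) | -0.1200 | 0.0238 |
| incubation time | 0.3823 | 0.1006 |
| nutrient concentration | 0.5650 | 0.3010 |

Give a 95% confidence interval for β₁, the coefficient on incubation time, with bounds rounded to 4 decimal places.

Read off: b = 0.3823, SE = 0.1006 for incubation time.
df = n − k − 1 = 59 − 3 − 1 = 55.
t* = t_{0.025, 55} = 2.004045.
Margin = t* × SE = 2.004045 × 0.1006 = 0.201607.
CI: 0.3823 ± 0.201607 → (0.1807, 0.5839).

(0.1807, 0.5839)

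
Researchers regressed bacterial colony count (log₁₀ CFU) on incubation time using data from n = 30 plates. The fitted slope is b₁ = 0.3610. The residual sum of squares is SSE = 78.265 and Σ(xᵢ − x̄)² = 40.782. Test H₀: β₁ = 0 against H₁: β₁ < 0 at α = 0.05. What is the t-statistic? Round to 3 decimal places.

t = 1.379

MSE = SSE/(n − 2) = 78.265/28 = 2.79518.
SE(b₁) = √(MSE/Sₓₓ) = √(2.79518/40.782) = 0.261801.
t = 0.3610 / 0.261801 = 1.379.
df = n − 2 = 28.
One-sided p ≈ 0.9106, which is ≥ 0.05, so fail to reject H₀.
The data do not give significant evidence that the true slope on incubation time is negative.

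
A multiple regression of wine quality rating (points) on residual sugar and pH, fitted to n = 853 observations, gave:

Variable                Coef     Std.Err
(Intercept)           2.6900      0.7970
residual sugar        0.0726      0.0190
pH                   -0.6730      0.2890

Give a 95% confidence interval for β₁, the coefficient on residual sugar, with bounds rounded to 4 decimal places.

Read off: b = 0.0726, SE = 0.0190 for residual sugar.
df = n − k − 1 = 853 − 2 − 1 = 850.
t* = t_{0.025, 850} = 1.962759.
Margin = t* × SE = 1.962759 × 0.0190 = 0.037292.
CI: 0.0726 ± 0.037292 → (0.0353, 0.1099).

(0.0353, 0.1099)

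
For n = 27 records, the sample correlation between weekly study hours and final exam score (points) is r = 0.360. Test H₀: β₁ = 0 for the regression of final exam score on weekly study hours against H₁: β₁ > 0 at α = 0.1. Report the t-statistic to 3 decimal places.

t = 1.929

t = r·√(n − 2)/√(1 − r²) = 0.360·√25/√0.8704 = 1.929.
df = n − 2 = 25.
One-sided p ≈ 0.0326, which is < 0.1, so reject H₀.
There is evidence of a linear association between weekly study hours and final exam score.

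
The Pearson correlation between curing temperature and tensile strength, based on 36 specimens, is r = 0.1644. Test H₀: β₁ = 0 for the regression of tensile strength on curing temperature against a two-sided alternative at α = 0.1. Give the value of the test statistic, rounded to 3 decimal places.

t = r·√(n − 2)/√(1 − r²) = 0.1644·√34/√0.972973 = 0.972.
df = n − 2 = 34.
Two-sided p ≈ 0.3380, which is ≥ 0.1, so fail to reject H₀.
The data do not give significant evidence of a linear association between curing temperature and tensile strength.

t = 0.972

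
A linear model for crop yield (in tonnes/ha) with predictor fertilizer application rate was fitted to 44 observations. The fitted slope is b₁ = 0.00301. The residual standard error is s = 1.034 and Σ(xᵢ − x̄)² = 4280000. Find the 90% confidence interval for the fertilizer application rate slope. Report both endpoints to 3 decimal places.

SE(b₁) = s/√Sₓₓ = 1.034/√4280000 = 0.000499803.
df = n − 2 = 42.
t* = t_{0.05, 42} = 1.681952.
Margin = t* × SE = 1.681952 × 0.000499803 = 0.00084.
CI: 0.00301 ± 0.00084 → (0.002, 0.004).
With 90% confidence, each one-unit increase in fertilizer application rate is associated with a change of between 0.002 and 0.004 tonnes/ha in crop yield.

(0.002, 0.004)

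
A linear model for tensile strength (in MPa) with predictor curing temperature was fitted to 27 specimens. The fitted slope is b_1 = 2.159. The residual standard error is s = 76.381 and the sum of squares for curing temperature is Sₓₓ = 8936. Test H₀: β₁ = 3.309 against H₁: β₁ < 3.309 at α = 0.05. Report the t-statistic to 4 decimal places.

t = -1.4233

SE(b_1) = s/√Sₓₓ = 76.381/√8936 = 0.808004.
t = (2.159 − 3.309) / 0.808004 = -1.4233.
df = n − 2 = 25.
One-sided p ≈ 0.0835, which is ≥ 0.05, so fail to reject H₀.
The data do not give significant evidence that the true slope on curing temperature is below 3.309 MPa per unit.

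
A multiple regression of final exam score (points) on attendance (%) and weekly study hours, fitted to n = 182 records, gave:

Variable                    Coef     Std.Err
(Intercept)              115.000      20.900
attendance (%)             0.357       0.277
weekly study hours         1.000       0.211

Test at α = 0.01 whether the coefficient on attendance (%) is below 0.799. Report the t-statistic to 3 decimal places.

Read off: b = 0.357, SE = 0.277 for attendance (%).
H₀: β₁ = 0.799 vs H₁: β₁ < 0.799.
t = (0.357 − 0.799) / 0.277 = -1.596.
df = n − k − 1 = 182 − 2 − 1 = 179.
One-sided p ≈ 0.0562, which is ≥ 0.01, so fail to reject H₀.
The data do not give significant evidence that the true slope on attendance (%) is below 0.799 points per unit, holding the other predictors fixed.

t = -1.596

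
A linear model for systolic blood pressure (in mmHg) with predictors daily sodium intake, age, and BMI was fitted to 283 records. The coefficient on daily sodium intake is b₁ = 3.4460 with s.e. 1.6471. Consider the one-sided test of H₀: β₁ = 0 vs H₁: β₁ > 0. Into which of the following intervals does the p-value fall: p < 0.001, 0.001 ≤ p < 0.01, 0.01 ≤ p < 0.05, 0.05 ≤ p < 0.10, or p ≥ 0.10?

t = 3.4460 / 1.6471 = 2.092.
df = n − k − 1 = 283 − 3 − 1 = 279.
One-sided p = P(T_{279} > t) ≈ 0.0187.
So 0.01 ≤ p < 0.05.

0.01 ≤ p < 0.05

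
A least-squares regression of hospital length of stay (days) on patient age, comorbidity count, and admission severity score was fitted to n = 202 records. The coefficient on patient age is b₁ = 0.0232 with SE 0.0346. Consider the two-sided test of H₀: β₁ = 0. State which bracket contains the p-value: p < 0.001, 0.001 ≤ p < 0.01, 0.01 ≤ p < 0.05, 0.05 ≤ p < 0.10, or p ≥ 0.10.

p ≥ 0.10

t = 0.0232 / 0.0346 = 0.671.
df = n − k − 1 = 202 − 3 − 1 = 198.
Two-sided p = 2·P(T_{198} > |t|) ≈ 0.5033.
So p ≥ 0.10.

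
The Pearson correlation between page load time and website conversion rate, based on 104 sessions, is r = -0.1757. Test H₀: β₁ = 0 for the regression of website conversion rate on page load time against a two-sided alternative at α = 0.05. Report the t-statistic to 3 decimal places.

t = -1.803

t = r·√(n − 2)/√(1 − r²) = -0.1757·√102/√0.96913 = -1.803.
df = n − 2 = 102.
Two-sided p ≈ 0.0744, which is ≥ 0.05, so fail to reject H₀.
The data do not give significant evidence of a linear association between page load time and website conversion rate.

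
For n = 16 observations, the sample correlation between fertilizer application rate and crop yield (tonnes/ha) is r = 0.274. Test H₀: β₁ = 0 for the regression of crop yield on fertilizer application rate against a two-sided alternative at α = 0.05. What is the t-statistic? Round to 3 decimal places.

t = 1.066

t = r·√(n − 2)/√(1 − r²) = 0.274·√14/√0.924924 = 1.066.
df = n − 2 = 14.
Two-sided p ≈ 0.3045, which is ≥ 0.05, so fail to reject H₀.
The data do not give significant evidence of a linear association between fertilizer application rate and crop yield.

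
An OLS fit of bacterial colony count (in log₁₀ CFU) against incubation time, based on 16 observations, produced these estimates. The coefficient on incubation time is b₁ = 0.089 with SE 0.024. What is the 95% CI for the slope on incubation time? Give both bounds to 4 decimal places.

(0.0375, 0.1405)

df = n − 2 = 16 − 2 = 14.
t* = t_{0.025, 14} = 2.144787.
Margin = t* × SE = 2.144787 × 0.024 = 0.051475.
CI: 0.089 ± 0.051475 → (0.0375, 0.1405).
With 95% confidence, each one-unit increase in incubation time is associated with a change of between 0.0375 and 0.1405 log₁₀ CFU in bacterial colony count.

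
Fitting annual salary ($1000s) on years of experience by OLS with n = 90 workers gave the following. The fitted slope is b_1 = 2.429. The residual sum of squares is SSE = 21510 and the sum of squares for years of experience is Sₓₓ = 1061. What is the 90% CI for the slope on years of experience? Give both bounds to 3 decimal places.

MSE = SSE/(n − 2) = 21510/88 = 244.432.
SE(b_1) = √(MSE/Sₓₓ) = √(244.432/1061) = 0.479978.
df = n − 2 = 88.
t* = t_{0.05, 88} = 1.662354.
Margin = t* × SE = 1.662354 × 0.479978 = 0.79789.
CI: 2.429 ± 0.79789 → (1.631, 3.227).
With 90% confidence, each one-unit increase in years of experience is associated with a change of between 1.631 and 3.227 $1000s in annual salary.

(1.631, 3.227)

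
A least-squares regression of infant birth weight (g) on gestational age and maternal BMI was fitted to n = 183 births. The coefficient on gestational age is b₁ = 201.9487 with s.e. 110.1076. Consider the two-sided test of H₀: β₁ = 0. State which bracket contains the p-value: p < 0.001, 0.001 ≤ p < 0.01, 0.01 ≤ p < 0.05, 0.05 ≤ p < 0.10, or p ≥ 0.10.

0.05 ≤ p < 0.10

t = 201.9487 / 110.1076 = 1.834.
df = n − k − 1 = 183 − 2 − 1 = 180.
Two-sided p = 2·P(T_{180} > |t|) ≈ 0.0683.
So 0.05 ≤ p < 0.10.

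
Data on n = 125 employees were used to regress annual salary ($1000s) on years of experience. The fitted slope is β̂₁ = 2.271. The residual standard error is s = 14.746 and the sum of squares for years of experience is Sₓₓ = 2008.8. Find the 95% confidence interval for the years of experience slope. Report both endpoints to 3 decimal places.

SE(β̂₁) = s/√Sₓₓ = 14.746/√2008.8 = 0.329008.
df = n − 2 = 123.
t* = t_{0.025, 123} = 1.979439.
Margin = t* × SE = 1.979439 × 0.329008 = 0.65125.
CI: 2.271 ± 0.65125 → (1.620, 2.922).
With 95% confidence, each one-unit increase in years of experience is associated with a change of between 1.620 and 2.922 $1000s in annual salary.

(1.620, 2.922)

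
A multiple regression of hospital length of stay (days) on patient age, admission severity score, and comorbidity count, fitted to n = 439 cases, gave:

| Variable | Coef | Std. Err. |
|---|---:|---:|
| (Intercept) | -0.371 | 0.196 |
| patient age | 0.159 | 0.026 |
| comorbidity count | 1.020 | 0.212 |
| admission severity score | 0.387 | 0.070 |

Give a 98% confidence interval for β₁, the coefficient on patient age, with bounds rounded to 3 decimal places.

Read off: b = 0.159, SE = 0.026 for patient age.
df = n − k − 1 = 439 − 3 − 1 = 435.
t* = t_{0.01, 435} = 2.334951.
Margin = t* × SE = 2.334951 × 0.026 = 0.06071.
CI: 0.159 ± 0.06071 → (0.098, 0.220).

(0.098, 0.220)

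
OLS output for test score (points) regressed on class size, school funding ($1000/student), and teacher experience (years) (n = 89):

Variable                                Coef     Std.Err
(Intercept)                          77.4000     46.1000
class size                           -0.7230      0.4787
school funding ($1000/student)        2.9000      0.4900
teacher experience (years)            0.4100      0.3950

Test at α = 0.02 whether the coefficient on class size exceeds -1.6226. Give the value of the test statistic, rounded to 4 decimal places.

t = 1.8793

Read off: b = -0.7230, SE = 0.4787 for class size.
H₀: β₁ = -1.6226 vs H₁: β₁ > -1.6226.
t = (-0.7230 − (-1.6226)) / 0.4787 = 1.8793.
df = n − k − 1 = 89 − 3 − 1 = 85.
One-sided p ≈ 0.0318, which is ≥ 0.02, so fail to reject H₀.
The data do not give significant evidence that the true slope on class size exceeds -1.6226 points per unit, holding the other predictors fixed.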